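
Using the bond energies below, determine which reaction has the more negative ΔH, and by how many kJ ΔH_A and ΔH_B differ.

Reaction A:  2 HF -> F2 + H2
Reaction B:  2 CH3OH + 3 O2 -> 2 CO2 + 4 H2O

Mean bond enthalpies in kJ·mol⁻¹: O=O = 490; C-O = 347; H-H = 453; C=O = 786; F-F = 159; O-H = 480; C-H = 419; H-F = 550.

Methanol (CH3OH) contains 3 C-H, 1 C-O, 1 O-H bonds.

Reaction B, by 1834 kJ

Reaction A:
  Bonds broken (reactants):
    H-F: 2 × 550 = 1100
    Σ(broken) = 1100 kJ
  Bonds formed (products):
    F-F: 1 × 159 = 159
    H-H: 1 × 453 = 453
    Σ(formed) = 612 kJ
  ΔH_A = 1100 − 612 = +488 kJ
Reaction B:
  Bonds broken (reactants):
    C-H: 6 × 419 = 2514
    C-O: 2 × 347 = 694
    O-H: 2 × 480 = 960
    O=O: 3 × 490 = 1470
    Σ(broken) = 5638 kJ
  Bonds formed (products):
    C=O: 4 × 786 = 3144
    O-H: 8 × 480 = 3840
    Σ(formed) = 6984 kJ
  ΔH_B = 5638 − 6984 = −1346 kJ
ΔH_A − ΔH_B = +1834 kJ, so reaction B has the more negative ΔH; |ΔH_A − ΔH_B| = 1834 kJ.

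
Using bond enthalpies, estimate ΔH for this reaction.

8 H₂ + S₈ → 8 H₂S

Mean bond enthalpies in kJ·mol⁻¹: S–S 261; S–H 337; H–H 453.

ΔH ≈ +320 kJ

Bonds broken (reactants):
  H–H: 8 × 453 = 3624
  S–S: 8 × 261 = 2088
  Σ(broken) = 5712 kJ
Bonds formed (products):
  S–H: 16 × 337 = 5392
  Σ(formed) = 5392 kJ
ΔH = Σ(broken) − Σ(formed) = 5712 − 5392 = +320 kJ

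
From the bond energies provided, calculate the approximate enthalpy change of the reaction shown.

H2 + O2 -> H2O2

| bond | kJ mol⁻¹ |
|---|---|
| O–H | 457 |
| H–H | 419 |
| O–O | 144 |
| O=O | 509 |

ΔH ≈ −130 kJ

Bonds broken (reactants):
  H–H: 1 × 419 = 419
  O=O: 1 × 509 = 509
  Σ(broken) = 928 kJ
Bonds formed (products):
  O–H: 2 × 457 = 914
  O–O: 1 × 144 = 144
  Σ(formed) = 1058 kJ
ΔH = Σ(broken) − Σ(formed) = 928 − 1058 = −130 kJ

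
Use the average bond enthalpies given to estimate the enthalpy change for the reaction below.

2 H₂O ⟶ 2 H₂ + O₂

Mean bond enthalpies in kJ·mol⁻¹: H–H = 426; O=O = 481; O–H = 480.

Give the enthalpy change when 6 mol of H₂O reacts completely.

Bonds broken (reactants):
  O–H: 4 × 480 = 1920
  Σ(broken) = 1920 kJ
Bonds formed (products):
  H–H: 2 × 426 = 852
  O=O: 1 × 481 = 481
  Σ(formed) = 1333 kJ
ΔH = Σ(broken) − Σ(formed) = 1920 − 1333 = +587 kJ
For 3× the reaction as written: 3 × (+587) = +1761 kJ

ΔH = +1761 kJ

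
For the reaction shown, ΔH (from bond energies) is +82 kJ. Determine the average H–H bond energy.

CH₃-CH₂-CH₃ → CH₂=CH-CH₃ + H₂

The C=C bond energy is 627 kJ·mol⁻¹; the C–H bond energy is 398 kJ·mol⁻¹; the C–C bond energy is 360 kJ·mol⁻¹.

D(H–H) ≈ 447 kJ/mol

Let D be the H–H bond energy.
Σ(broken) = 2×360 + 8×398 = 3904
Σ(formed) = 1×360 + 6×398 + 1×627 + 1×D = 3375 + D
ΔH = Σ(broken) − Σ(formed) = (3904) − (3375 + D) = +529 − D
Setting this equal to +82 kJ gives D = 447 kJ/mol.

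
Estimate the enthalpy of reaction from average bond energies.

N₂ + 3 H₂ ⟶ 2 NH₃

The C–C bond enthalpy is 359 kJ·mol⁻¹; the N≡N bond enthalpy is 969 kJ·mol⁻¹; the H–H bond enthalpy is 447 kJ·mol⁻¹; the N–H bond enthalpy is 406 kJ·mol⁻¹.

Bonds broken (reactants):
  H–H: 3 × 447 = 1341
  N≡N: 1 × 969 = 969
  Σ(broken) = 2310 kJ
Bonds formed (products):
  N–H: 6 × 406 = 2436
  Σ(formed) = 2436 kJ
ΔH = Σ(broken) − Σ(formed) = 2310 − 2436 = −126 kJ

ΔH ≈ −126 kJ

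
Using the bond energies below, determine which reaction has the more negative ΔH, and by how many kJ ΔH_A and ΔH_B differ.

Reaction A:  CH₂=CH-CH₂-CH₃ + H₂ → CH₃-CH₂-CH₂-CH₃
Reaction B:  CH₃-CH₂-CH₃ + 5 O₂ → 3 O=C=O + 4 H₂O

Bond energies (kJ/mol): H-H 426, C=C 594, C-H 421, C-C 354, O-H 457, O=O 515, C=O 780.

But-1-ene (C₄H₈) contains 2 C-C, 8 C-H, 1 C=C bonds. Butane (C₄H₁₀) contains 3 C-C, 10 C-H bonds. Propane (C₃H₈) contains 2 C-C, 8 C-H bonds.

Reaction B, by 1509 kJ

Reaction A:
  Bonds broken (reactants):
    C-C: 2 × 354 = 708
    C-H: 8 × 421 = 3368
    C=C: 1 × 594 = 594
    H-H: 1 × 426 = 426
    Σ(broken) = 5096 kJ
  Bonds formed (products):
    C-C: 3 × 354 = 1062
    C-H: 10 × 421 = 4210
    Σ(formed) = 5272 kJ
  ΔH_A = 5096 − 5272 = −176 kJ
Reaction B:
  Bonds broken (reactants):
    C-C: 2 × 354 = 708
    C-H: 8 × 421 = 3368
    O=O: 5 × 515 = 2575
    Σ(broken) = 6651 kJ
  Bonds formed (products):
    C=O: 6 × 780 = 4680
    O-H: 8 × 457 = 3656
    Σ(formed) = 8336 kJ
  ΔH_B = 6651 − 8336 = −1685 kJ
ΔH_A − ΔH_B = +1509 kJ, so reaction B has the more negative ΔH; |ΔH_A − ΔH_B| = 1509 kJ.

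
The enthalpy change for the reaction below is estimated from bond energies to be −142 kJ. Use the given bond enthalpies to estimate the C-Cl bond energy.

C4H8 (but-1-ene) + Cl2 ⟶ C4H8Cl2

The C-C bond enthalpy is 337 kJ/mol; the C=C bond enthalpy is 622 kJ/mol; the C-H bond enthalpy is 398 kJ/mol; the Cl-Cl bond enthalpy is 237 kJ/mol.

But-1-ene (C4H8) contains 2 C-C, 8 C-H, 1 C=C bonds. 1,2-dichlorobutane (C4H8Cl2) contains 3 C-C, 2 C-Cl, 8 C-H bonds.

D(C-Cl) ≈ 332 kJ/mol

Let D be the C-Cl bond energy.
Σ(broken) = 2×337 + 8×398 + 1×622 + 1×237 = 4717
Σ(formed) = 3×337 + 2×D + 8×398 = 4195 + 2D
ΔH = Σ(broken) − Σ(formed) = (4717) − (4195 + 2D) = +522 − 2D
Setting this equal to −142 kJ gives 2D = 664, so D = 332 kJ/mol.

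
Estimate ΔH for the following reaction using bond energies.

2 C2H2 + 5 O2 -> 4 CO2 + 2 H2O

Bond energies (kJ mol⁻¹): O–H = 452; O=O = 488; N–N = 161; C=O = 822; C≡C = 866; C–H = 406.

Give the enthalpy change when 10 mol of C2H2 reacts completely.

ΔH = −12940 kJ

Bonds broken (reactants):
  C≡C: 2 × 866 = 1732
  C–H: 4 × 406 = 1624
  O=O: 5 × 488 = 2440
  Σ(broken) = 5796 kJ
Bonds formed (products):
  C=O: 8 × 822 = 6576
  O–H: 4 × 452 = 1808
  Σ(formed) = 8384 kJ
ΔH = Σ(broken) − Σ(formed) = 5796 − 8384 = −2588 kJ
For 5× the reaction as written: 5 × (−2588) = −12940 kJ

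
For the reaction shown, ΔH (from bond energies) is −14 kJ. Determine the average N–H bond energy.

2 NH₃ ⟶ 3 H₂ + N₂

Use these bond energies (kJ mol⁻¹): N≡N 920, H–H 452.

Let D be the N–H bond energy.
Σ(broken) = 6×D = 6D
Σ(formed) = 3×452 + 1×920 = 2276
ΔH = Σ(broken) − Σ(formed) = (6D) − (2276) = −2276 + 6D
Setting this equal to −14 kJ gives 6D = 2262, so D = 377 kJ/mol.

D(N–H) ≈ 377 kJ/mol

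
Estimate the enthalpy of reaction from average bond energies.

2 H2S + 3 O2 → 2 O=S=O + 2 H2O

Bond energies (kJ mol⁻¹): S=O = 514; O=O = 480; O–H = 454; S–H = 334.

Bonds broken (reactants):
  O=O: 3 × 480 = 1440
  S–H: 4 × 334 = 1336
  Σ(broken) = 2776 kJ
Bonds formed (products):
  O–H: 4 × 454 = 1816
  S=O: 4 × 514 = 2056
  Σ(formed) = 3872 kJ
ΔH = Σ(broken) − Σ(formed) = 2776 − 3872 = −1096 kJ

ΔH ≈ −1096 kJ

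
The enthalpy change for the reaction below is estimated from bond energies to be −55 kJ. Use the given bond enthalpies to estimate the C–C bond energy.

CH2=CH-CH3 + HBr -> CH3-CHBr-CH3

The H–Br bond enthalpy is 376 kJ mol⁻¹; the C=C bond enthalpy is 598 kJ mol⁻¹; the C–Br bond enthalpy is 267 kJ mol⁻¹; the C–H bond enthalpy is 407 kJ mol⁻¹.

D(C–C) ≈ 355 kJ/mol

Let D be the C–C bond energy.
Σ(broken) = 1×D + 6×407 + 1×598 + 1×376 = 3416 + D
Σ(formed) = 1×267 + 2×D + 7×407 = 3116 + 2D
ΔH = Σ(broken) − Σ(formed) = (3416 + D) − (3116 + 2D) = +300 − D
Setting this equal to −55 kJ gives D = 355 kJ/mol.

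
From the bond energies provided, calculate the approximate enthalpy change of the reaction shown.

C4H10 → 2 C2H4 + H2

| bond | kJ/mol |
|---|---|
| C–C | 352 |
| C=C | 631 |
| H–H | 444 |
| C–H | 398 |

Bonds broken (reactants):
  C–C: 3 × 352 = 1056
  C–H: 10 × 398 = 3980
  Σ(broken) = 5036 kJ
Bonds formed (products):
  C–H: 8 × 398 = 3184
  C=C: 2 × 631 = 1262
  H–H: 1 × 444 = 444
  Σ(formed) = 4890 kJ
ΔH = Σ(broken) − Σ(formed) = 5036 − 4890 = +146 kJ

ΔH ≈ +146 kJ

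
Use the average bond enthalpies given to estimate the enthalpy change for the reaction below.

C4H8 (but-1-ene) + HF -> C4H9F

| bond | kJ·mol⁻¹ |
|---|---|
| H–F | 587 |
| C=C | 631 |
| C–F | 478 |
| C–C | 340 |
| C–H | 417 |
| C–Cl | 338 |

ΔH ≈ −17 kJ

Bonds broken (reactants):
  C–C: 2 × 340 = 680
  C–H: 8 × 417 = 3336
  C=C: 1 × 631 = 631
  H–F: 1 × 587 = 587
  Σ(broken) = 5234 kJ
Bonds formed (products):
  C–C: 3 × 340 = 1020
  C–F: 1 × 478 = 478
  C–H: 9 × 417 = 3753
  Σ(formed) = 5251 kJ
ΔH = Σ(broken) − Σ(formed) = 5234 − 5251 = −17 kJ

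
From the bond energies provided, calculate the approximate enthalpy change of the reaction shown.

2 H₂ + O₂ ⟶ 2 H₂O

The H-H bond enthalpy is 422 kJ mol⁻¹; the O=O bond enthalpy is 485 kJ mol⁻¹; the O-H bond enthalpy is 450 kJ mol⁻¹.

ΔH ≈ −471 kJ

Bonds broken (reactants):
  H-H: 2 × 422 = 844
  O=O: 1 × 485 = 485
  Σ(broken) = 1329 kJ
Bonds formed (products):
  O-H: 4 × 450 = 1800
  Σ(formed) = 1800 kJ
ΔH = Σ(broken) − Σ(formed) = 1329 − 1800 = −471 kJ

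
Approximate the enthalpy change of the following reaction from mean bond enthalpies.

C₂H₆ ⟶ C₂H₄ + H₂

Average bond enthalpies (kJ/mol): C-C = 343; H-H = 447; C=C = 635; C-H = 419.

ΔH ≈ +99 kJ

Bonds broken (reactants):
  C-C: 1 × 343 = 343
  C-H: 6 × 419 = 2514
  Σ(broken) = 2857 kJ
Bonds formed (products):
  C-H: 4 × 419 = 1676
  C=C: 1 × 635 = 635
  H-H: 1 × 447 = 447
  Σ(formed) = 2758 kJ
ΔH = Σ(broken) − Σ(formed) = 2857 − 2758 = +99 kJ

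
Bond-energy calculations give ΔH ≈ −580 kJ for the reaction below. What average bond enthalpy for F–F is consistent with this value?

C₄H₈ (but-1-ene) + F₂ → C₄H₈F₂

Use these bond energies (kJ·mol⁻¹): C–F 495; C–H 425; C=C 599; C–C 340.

Let D be the F–F bond energy.
Σ(broken) = 2×340 + 8×425 + 1×599 + 1×D = 4679 + D
Σ(formed) = 3×340 + 2×495 + 8×425 = 5410
ΔH = Σ(broken) − Σ(formed) = (4679 + D) − (5410) = −731 + D
Setting this equal to −580 kJ gives D = 151 kJ/mol.

D(F–F) ≈ 151 kJ/mol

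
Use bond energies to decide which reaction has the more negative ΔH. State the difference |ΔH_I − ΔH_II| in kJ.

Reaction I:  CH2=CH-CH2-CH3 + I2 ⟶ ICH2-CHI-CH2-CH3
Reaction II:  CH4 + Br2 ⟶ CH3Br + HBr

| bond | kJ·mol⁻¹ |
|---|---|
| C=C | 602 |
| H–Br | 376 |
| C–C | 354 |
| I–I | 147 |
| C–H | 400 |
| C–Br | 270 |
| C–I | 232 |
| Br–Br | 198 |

Reaction I:
  Bonds broken (reactants):
    C–C: 2 × 354 = 708
    C–H: 8 × 400 = 3200
    C=C: 1 × 602 = 602
    I–I: 1 × 147 = 147
    Σ(broken) = 4657 kJ
  Bonds formed (products):
    C–C: 3 × 354 = 1062
    C–H: 8 × 400 = 3200
    C–I: 2 × 232 = 464
    Σ(formed) = 4726 kJ
  ΔH_I = 4657 − 4726 = −69 kJ
Reaction II:
  Bonds broken (reactants):
    Br–Br: 1 × 198 = 198
    C–H: 4 × 400 = 1600
    Σ(broken) = 1798 kJ
  Bonds formed (products):
    C–Br: 1 × 270 = 270
    C–H: 3 × 400 = 1200
    H–Br: 1 × 376 = 376
    Σ(formed) = 1846 kJ
  ΔH_II = 1798 − 1846 = −48 kJ
ΔH_I − ΔH_II = −21 kJ, so reaction I has the more negative ΔH; |ΔH_I − ΔH_II| = 21 kJ.

Reaction I, by 21 kJ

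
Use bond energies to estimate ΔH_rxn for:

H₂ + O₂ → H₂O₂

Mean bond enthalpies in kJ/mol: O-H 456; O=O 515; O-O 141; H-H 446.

Bonds broken (reactants):
  H-H: 1 × 446 = 446
  O=O: 1 × 515 = 515
  Σ(broken) = 961 kJ
Bonds formed (products):
  O-H: 2 × 456 = 912
  O-O: 1 × 141 = 141
  Σ(formed) = 1053 kJ
ΔH = Σ(broken) − Σ(formed) = 961 − 1053 = −92 kJ

ΔH ≈ −92 kJ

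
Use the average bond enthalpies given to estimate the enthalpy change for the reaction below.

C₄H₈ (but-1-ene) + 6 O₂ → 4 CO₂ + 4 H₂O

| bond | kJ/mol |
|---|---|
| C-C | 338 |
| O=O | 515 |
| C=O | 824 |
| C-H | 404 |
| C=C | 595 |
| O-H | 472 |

Bonds broken (reactants):
  C-C: 2 × 338 = 676
  C-H: 8 × 404 = 3232
  C=C: 1 × 595 = 595
  O=O: 6 × 515 = 3090
  Σ(broken) = 7593 kJ
Bonds formed (products):
  C=O: 8 × 824 = 6592
  O-H: 8 × 472 = 3776
  Σ(formed) = 10368 kJ
ΔH = Σ(broken) − Σ(formed) = 7593 − 10368 = −2775 kJ

ΔH ≈ −2775 kJ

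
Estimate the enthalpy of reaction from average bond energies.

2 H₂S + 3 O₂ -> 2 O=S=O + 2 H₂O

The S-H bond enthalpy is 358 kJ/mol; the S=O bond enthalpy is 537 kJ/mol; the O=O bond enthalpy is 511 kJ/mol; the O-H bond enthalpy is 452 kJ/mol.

ΔH ≈ −991 kJ

Bonds broken (reactants):
  O=O: 3 × 511 = 1533
  S-H: 4 × 358 = 1432
  Σ(broken) = 2965 kJ
Bonds formed (products):
  O-H: 4 × 452 = 1808
  S=O: 4 × 537 = 2148
  Σ(formed) = 3956 kJ
ΔH = Σ(broken) − Σ(formed) = 2965 − 3956 = −991 kJ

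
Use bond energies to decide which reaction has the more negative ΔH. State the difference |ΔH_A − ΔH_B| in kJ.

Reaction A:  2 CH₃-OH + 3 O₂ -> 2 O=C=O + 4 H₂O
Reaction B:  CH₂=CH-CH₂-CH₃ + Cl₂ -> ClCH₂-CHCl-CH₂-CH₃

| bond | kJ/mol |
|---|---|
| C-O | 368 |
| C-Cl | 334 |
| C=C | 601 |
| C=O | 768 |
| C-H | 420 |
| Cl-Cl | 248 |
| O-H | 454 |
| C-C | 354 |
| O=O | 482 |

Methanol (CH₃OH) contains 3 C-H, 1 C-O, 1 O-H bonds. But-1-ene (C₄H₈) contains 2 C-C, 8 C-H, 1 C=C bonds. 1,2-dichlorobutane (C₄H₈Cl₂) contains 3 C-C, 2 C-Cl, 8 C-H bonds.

Reaction A:
  Bonds broken (reactants):
    C-H: 6 × 420 = 2520
    C-O: 2 × 368 = 736
    O-H: 2 × 454 = 908
    O=O: 3 × 482 = 1446
    Σ(broken) = 5610 kJ
  Bonds formed (products):
    C=O: 4 × 768 = 3072
    O-H: 8 × 454 = 3632
    Σ(formed) = 6704 kJ
  ΔH_A = 5610 − 6704 = −1094 kJ
Reaction B:
  Bonds broken (reactants):
    C-C: 2 × 354 = 708
    C-H: 8 × 420 = 3360
    C=C: 1 × 601 = 601
    Cl-Cl: 1 × 248 = 248
    Σ(broken) = 4917 kJ
  Bonds formed (products):
    C-C: 3 × 354 = 1062
    C-Cl: 2 × 334 = 668
    C-H: 8 × 420 = 3360
    Σ(formed) = 5090 kJ
  ΔH_B = 4917 − 5090 = −173 kJ
ΔH_A − ΔH_B = −921 kJ, so reaction A has the more negative ΔH; |ΔH_A − ΔH_B| = 921 kJ.

Reaction A, by 921 kJ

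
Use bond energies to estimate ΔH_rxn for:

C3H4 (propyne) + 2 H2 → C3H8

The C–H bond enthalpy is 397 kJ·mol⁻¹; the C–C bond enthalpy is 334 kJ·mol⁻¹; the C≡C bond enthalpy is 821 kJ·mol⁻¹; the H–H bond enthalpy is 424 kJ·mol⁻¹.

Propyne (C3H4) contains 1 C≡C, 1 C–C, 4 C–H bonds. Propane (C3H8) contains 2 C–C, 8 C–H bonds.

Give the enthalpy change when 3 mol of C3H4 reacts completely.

ΔH = −759 kJ

Bonds broken (reactants):
  C≡C: 1 × 821 = 821
  C–C: 1 × 334 = 334
  C–H: 4 × 397 = 1588
  H–H: 2 × 424 = 848
  Σ(broken) = 3591 kJ
Bonds formed (products):
  C–C: 2 × 334 = 668
  C–H: 8 × 397 = 3176
  Σ(formed) = 3844 kJ
ΔH = Σ(broken) − Σ(formed) = 3591 − 3844 = −253 kJ
For 3× the reaction as written: 3 × (−253) = −759 kJ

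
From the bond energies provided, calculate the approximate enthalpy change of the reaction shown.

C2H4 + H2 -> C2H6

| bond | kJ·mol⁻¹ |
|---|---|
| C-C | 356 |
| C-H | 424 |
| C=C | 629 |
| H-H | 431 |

ΔH ≈ −144 kJ

Bonds broken (reactants):
  C-H: 4 × 424 = 1696
  C=C: 1 × 629 = 629
  H-H: 1 × 431 = 431
  Σ(broken) = 2756 kJ
Bonds formed (products):
  C-C: 1 × 356 = 356
  C-H: 6 × 424 = 2544
  Σ(formed) = 2900 kJ
ΔH = Σ(broken) − Σ(formed) = 2756 − 2900 = −144 kJ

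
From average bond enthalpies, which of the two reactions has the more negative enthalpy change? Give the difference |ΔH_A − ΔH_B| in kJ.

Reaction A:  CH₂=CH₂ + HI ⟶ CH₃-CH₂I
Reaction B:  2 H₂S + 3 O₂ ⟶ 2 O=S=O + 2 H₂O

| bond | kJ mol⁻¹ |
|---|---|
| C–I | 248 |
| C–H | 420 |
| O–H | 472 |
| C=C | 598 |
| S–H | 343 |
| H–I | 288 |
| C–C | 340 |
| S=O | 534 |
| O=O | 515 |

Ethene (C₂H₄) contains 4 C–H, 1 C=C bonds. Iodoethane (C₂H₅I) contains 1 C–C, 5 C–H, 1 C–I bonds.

Reaction B, by 985 kJ

Reaction A:
  Bonds broken (reactants):
    C–H: 4 × 420 = 1680
    C=C: 1 × 598 = 598
    H–I: 1 × 288 = 288
    Σ(broken) = 2566 kJ
  Bonds formed (products):
    C–C: 1 × 340 = 340
    C–H: 5 × 420 = 2100
    C–I: 1 × 248 = 248
    Σ(formed) = 2688 kJ
  ΔH_A = 2566 − 2688 = −122 kJ
Reaction B:
  Bonds broken (reactants):
    O=O: 3 × 515 = 1545
    S–H: 4 × 343 = 1372
    Σ(broken) = 2917 kJ
  Bonds formed (products):
    O–H: 4 × 472 = 1888
    S=O: 4 × 534 = 2136
    Σ(formed) = 4024 kJ
  ΔH_B = 2917 − 4024 = −1107 kJ
ΔH_A − ΔH_B = +985 kJ, so reaction B has the more negative ΔH; |ΔH_A − ΔH_B| = 985 kJ.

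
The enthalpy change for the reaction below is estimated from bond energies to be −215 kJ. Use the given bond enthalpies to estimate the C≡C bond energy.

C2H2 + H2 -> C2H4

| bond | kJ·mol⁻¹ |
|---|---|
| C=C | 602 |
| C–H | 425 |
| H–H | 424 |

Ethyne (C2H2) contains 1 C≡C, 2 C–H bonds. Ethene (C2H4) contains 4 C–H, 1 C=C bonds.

Let D be the C≡C bond energy.
Σ(broken) = 1×D + 2×425 + 1×424 = 1274 + D
Σ(formed) = 4×425 + 1×602 = 2302
ΔH = Σ(broken) − Σ(formed) = (1274 + D) − (2302) = −1028 + D
Setting this equal to −215 kJ gives D = 813 kJ/mol.

D(C≡C) ≈ 813 kJ/mol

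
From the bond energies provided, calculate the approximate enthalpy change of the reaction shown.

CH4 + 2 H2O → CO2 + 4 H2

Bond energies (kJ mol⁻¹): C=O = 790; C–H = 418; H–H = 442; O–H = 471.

ΔH ≈ +208 kJ

Bonds broken (reactants):
  C–H: 4 × 418 = 1672
  O–H: 4 × 471 = 1884
  Σ(broken) = 3556 kJ
Bonds formed (products):
  C=O: 2 × 790 = 1580
  H–H: 4 × 442 = 1768
  Σ(formed) = 3348 kJ
ΔH = Σ(broken) − Σ(formed) = 3556 − 3348 = +208 kJ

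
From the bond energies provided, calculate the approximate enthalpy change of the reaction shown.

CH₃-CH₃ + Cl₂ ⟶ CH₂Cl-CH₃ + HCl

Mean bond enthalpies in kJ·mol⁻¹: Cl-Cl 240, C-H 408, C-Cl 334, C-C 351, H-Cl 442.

Bonds broken (reactants):
  C-C: 1 × 351 = 351
  C-H: 6 × 408 = 2448
  Cl-Cl: 1 × 240 = 240
  Σ(broken) = 3039 kJ
Bonds formed (products):
  C-C: 1 × 351 = 351
  C-Cl: 1 × 334 = 334
  C-H: 5 × 408 = 2040
  H-Cl: 1 × 442 = 442
  Σ(formed) = 3167 kJ
ΔH = Σ(broken) − Σ(formed) = 3039 − 3167 = −128 kJ

ΔH ≈ −128 kJ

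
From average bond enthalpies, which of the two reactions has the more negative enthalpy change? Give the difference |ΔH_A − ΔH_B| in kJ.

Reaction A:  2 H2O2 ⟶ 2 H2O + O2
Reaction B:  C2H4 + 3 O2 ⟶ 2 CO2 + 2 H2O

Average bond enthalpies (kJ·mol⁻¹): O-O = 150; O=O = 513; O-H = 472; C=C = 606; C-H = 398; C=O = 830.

Reaction B, by 1258 kJ

Reaction A:
  Bonds broken (reactants):
    O-H: 4 × 472 = 1888
    O-O: 2 × 150 = 300
    Σ(broken) = 2188 kJ
  Bonds formed (products):
    O-H: 4 × 472 = 1888
    O=O: 1 × 513 = 513
    Σ(formed) = 2401 kJ
  ΔH_A = 2188 − 2401 = −213 kJ
Reaction B:
  Bonds broken (reactants):
    C-H: 4 × 398 = 1592
    C=C: 1 × 606 = 606
    O=O: 3 × 513 = 1539
    Σ(broken) = 3737 kJ
  Bonds formed (products):
    C=O: 4 × 830 = 3320
    O-H: 4 × 472 = 1888
    Σ(formed) = 5208 kJ
  ΔH_B = 3737 − 5208 = −1471 kJ
ΔH_A − ΔH_B = +1258 kJ, so reaction B has the more negative ΔH; |ΔH_A − ΔH_B| = 1258 kJ.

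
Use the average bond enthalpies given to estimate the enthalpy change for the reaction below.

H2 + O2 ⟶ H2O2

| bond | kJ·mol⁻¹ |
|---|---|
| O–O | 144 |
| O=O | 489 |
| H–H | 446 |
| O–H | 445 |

ΔH ≈ −99 kJ

Bonds broken (reactants):
  H–H: 1 × 446 = 446
  O=O: 1 × 489 = 489
  Σ(broken) = 935 kJ
Bonds formed (products):
  O–H: 2 × 445 = 890
  O–O: 1 × 144 = 144
  Σ(formed) = 1034 kJ
ΔH = Σ(broken) − Σ(formed) = 935 − 1034 = −99 kJ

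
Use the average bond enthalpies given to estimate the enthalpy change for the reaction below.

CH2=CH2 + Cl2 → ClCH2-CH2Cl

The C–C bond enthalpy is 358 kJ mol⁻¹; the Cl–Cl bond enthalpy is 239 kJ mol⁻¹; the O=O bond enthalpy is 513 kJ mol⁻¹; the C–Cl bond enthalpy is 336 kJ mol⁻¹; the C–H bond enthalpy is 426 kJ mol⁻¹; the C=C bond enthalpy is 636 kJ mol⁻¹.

Bonds broken (reactants):
  C–H: 4 × 426 = 1704
  C=C: 1 × 636 = 636
  Cl–Cl: 1 × 239 = 239
  Σ(broken) = 2579 kJ
Bonds formed (products):
  C–C: 1 × 358 = 358
  C–Cl: 2 × 336 = 672
  C–H: 4 × 426 = 1704
  Σ(formed) = 2734 kJ
ΔH = Σ(broken) − Σ(formed) = 2579 − 2734 = −155 kJ

ΔH ≈ −155 kJ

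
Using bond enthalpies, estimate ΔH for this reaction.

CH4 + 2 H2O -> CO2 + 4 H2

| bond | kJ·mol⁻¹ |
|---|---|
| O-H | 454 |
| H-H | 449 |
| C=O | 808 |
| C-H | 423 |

ΔH ≈ +96 kJ

Bonds broken (reactants):
  C-H: 4 × 423 = 1692
  O-H: 4 × 454 = 1816
  Σ(broken) = 3508 kJ
Bonds formed (products):
  C=O: 2 × 808 = 1616
  H-H: 4 × 449 = 1796
  Σ(formed) = 3412 kJ
ΔH = Σ(broken) − Σ(formed) = 3508 − 3412 = +96 kJ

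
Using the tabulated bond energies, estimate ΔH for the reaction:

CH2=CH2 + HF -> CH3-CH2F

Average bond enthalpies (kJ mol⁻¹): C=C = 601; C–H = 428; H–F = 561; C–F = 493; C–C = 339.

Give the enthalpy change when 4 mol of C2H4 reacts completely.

ΔH = −392 kJ

Bonds broken (reactants):
  C–H: 4 × 428 = 1712
  C=C: 1 × 601 = 601
  H–F: 1 × 561 = 561
  Σ(broken) = 2874 kJ
Bonds formed (products):
  C–C: 1 × 339 = 339
  C–F: 1 × 493 = 493
  C–H: 5 × 428 = 2140
  Σ(formed) = 2972 kJ
ΔH = Σ(broken) − Σ(formed) = 2874 − 2972 = −98 kJ
For 4× the reaction as written: 4 × (−98) = −392 kJ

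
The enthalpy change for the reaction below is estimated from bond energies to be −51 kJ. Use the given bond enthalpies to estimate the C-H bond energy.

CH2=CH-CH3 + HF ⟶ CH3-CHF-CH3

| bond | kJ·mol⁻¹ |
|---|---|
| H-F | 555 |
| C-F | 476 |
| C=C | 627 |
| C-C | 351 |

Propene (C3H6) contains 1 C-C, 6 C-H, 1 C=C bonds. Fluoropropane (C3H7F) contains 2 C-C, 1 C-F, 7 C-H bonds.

Let D be the C-H bond energy.
Σ(broken) = 1×351 + 6×D + 1×627 + 1×555 = 1533 + 6D
Σ(formed) = 2×351 + 1×476 + 7×D = 1178 + 7D
ΔH = Σ(broken) − Σ(formed) = (1533 + 6D) − (1178 + 7D) = +355 − D
Setting this equal to −51 kJ gives D = 406 kJ/mol.

D(C-H) ≈ 406 kJ/mol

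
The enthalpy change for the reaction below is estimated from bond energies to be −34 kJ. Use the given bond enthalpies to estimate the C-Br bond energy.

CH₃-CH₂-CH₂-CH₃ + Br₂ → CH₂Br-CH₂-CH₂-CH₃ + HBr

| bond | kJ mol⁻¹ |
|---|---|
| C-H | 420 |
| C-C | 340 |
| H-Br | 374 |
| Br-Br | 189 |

D(C-Br) ≈ 269 kJ/mol

Let D be the C-Br bond energy.
Σ(broken) = 1×189 + 3×340 + 10×420 = 5409
Σ(formed) = 1×D + 3×340 + 9×420 + 1×374 = 5174 + D
ΔH = Σ(broken) − Σ(formed) = (5409) − (5174 + D) = +235 − D
Setting this equal to −34 kJ gives D = 269 kJ/mol.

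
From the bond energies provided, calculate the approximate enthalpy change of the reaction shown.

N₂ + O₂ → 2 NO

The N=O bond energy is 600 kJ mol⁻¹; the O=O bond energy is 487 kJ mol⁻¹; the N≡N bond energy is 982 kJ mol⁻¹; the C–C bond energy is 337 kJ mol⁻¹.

Bonds broken (reactants):
  N≡N: 1 × 982 = 982
  O=O: 1 × 487 = 487
  Σ(broken) = 1469 kJ
Bonds formed (products):
  N=O: 2 × 600 = 1200
  Σ(formed) = 1200 kJ
ΔH = Σ(broken) − Σ(formed) = 1469 − 1200 = +269 kJ

ΔH ≈ +269 kJ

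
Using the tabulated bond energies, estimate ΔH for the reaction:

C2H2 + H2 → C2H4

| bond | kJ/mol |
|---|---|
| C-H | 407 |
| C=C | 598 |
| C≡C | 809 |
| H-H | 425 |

ΔH ≈ −178 kJ

Bonds broken (reactants):
  C≡C: 1 × 809 = 809
  C-H: 2 × 407 = 814
  H-H: 1 × 425 = 425
  Σ(broken) = 2048 kJ
Bonds formed (products):
  C-H: 4 × 407 = 1628
  C=C: 1 × 598 = 598
  Σ(formed) = 2226 kJ
ΔH = Σ(broken) − Σ(formed) = 2048 − 2226 = −178 kJ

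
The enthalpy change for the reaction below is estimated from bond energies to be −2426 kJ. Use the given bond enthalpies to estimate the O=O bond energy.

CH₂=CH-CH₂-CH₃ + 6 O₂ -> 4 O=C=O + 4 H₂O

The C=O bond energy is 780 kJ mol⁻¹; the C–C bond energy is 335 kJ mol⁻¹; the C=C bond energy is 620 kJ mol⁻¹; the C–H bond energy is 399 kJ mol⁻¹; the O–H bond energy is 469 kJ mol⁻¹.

Let D be the O=O bond energy.
Σ(broken) = 2×335 + 8×399 + 1×620 + 6×D = 4482 + 6D
Σ(formed) = 8×780 + 8×469 = 9992
ΔH = Σ(broken) − Σ(formed) = (4482 + 6D) − (9992) = −5510 + 6D
Setting this equal to −2426 kJ gives 6D = 3084, so D = 514 kJ/mol.

D(O=O) ≈ 514 kJ/mol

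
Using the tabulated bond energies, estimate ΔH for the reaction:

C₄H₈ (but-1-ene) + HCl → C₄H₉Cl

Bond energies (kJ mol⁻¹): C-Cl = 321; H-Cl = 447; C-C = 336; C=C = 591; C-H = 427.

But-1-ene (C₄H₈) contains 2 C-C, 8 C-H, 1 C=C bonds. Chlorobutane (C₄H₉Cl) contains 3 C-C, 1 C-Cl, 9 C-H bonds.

Bonds broken (reactants):
  C-C: 2 × 336 = 672
  C-H: 8 × 427 = 3416
  C=C: 1 × 591 = 591
  H-Cl: 1 × 447 = 447
  Σ(broken) = 5126 kJ
Bonds formed (products):
  C-C: 3 × 336 = 1008
  C-Cl: 1 × 321 = 321
  C-H: 9 × 427 = 3843
  Σ(formed) = 5172 kJ
ΔH = Σ(broken) − Σ(formed) = 5126 − 5172 = −46 kJ

ΔH ≈ −46 kJ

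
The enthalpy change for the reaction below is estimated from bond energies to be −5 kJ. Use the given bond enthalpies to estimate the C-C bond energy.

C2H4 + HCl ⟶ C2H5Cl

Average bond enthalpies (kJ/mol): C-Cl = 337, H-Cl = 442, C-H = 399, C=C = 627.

D(C-C) ≈ 338 kJ/mol

Let D be the C-C bond energy.
Σ(broken) = 4×399 + 1×627 + 1×442 = 2665
Σ(formed) = 1×D + 1×337 + 5×399 = 2332 + D
ΔH = Σ(broken) − Σ(formed) = (2665) − (2332 + D) = +333 − D
Setting this equal to −5 kJ gives D = 338 kJ/mol.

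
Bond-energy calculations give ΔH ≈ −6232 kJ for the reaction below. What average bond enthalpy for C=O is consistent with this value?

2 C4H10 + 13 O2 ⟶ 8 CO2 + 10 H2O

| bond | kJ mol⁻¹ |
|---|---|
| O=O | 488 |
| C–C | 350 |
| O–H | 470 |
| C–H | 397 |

D(C=O) ≈ 826 kJ/mol

Let D be the C=O bond energy.
Σ(broken) = 6×350 + 20×397 + 13×488 = 16384
Σ(formed) = 16×D + 20×470 = 9400 + 16D
ΔH = Σ(broken) − Σ(formed) = (16384) − (9400 + 16D) = +6984 − 16D
Setting this equal to −6232 kJ gives 16D = 13216, so D = 826 kJ/mol.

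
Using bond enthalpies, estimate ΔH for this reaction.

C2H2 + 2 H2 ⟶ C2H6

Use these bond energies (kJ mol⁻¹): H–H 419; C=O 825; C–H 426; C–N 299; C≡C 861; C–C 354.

ΔH ≈ −359 kJ

Bonds broken (reactants):
  C≡C: 1 × 861 = 861
  C–H: 2 × 426 = 852
  H–H: 2 × 419 = 838
  Σ(broken) = 2551 kJ
Bonds formed (products):
  C–C: 1 × 354 = 354
  C–H: 6 × 426 = 2556
  Σ(formed) = 2910 kJ
ΔH = Σ(broken) − Σ(formed) = 2551 − 2910 = −359 kJ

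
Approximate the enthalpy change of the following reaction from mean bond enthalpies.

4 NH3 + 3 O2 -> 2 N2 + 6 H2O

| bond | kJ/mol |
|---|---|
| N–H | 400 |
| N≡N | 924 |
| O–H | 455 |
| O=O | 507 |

ΔH ≈ −987 kJ

Bonds broken (reactants):
  N–H: 12 × 400 = 4800
  O=O: 3 × 507 = 1521
  Σ(broken) = 6321 kJ
Bonds formed (products):
  N≡N: 2 × 924 = 1848
  O–H: 12 × 455 = 5460
  Σ(formed) = 7308 kJ
ΔH = Σ(broken) − Σ(formed) = 6321 − 7308 = −987 kJ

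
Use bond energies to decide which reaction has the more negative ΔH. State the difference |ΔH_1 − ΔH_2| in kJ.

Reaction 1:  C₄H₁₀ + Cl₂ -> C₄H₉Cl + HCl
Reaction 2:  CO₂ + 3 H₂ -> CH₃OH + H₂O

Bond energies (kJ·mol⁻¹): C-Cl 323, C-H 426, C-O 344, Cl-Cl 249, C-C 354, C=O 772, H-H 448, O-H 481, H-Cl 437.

Reaction 1:
  Bonds broken (reactants):
    C-C: 3 × 354 = 1062
    C-H: 10 × 426 = 4260
    Cl-Cl: 1 × 249 = 249
    Σ(broken) = 5571 kJ
  Bonds formed (products):
    C-C: 3 × 354 = 1062
    C-Cl: 1 × 323 = 323
    C-H: 9 × 426 = 3834
    H-Cl: 1 × 437 = 437
    Σ(formed) = 5656 kJ
  ΔH_1 = 5571 − 5656 = −85 kJ
Reaction 2:
  Bonds broken (reactants):
    C=O: 2 × 772 = 1544
    H-H: 3 × 448 = 1344
    Σ(broken) = 2888 kJ
  Bonds formed (products):
    C-H: 3 × 426 = 1278
    C-O: 1 × 344 = 344
    O-H: 3 × 481 = 1443
    Σ(formed) = 3065 kJ
  ΔH_2 = 2888 − 3065 = −177 kJ
ΔH_1 − ΔH_2 = +92 kJ, so reaction 2 has the more negative ΔH; |ΔH_1 − ΔH_2| = 92 kJ.

Reaction 2, by 92 kJ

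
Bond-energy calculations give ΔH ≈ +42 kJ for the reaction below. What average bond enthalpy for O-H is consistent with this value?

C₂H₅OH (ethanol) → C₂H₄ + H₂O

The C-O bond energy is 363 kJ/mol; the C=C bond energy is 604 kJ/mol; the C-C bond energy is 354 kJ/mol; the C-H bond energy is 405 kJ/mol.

Let D be the O-H bond energy.
Σ(broken) = 1×354 + 5×405 + 1×363 + 1×D = 2742 + D
Σ(formed) = 4×405 + 1×604 + 2×D = 2224 + 2D
ΔH = Σ(broken) − Σ(formed) = (2742 + D) − (2224 + 2D) = +518 − D
Setting this equal to +42 kJ gives D = 476 kJ/mol.

D(O-H) ≈ 476 kJ/mol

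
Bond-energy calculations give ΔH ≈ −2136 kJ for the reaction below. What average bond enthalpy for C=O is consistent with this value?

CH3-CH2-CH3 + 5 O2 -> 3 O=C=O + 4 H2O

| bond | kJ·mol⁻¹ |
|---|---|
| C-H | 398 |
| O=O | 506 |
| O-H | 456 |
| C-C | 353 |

Let D be the C=O bond energy.
Σ(broken) = 2×353 + 8×398 + 5×506 = 6420
Σ(formed) = 6×D + 8×456 = 3648 + 6D
ΔH = Σ(broken) − Σ(formed) = (6420) − (3648 + 6D) = +2772 − 6D
Setting this equal to −2136 kJ gives 6D = 4908, so D = 818 kJ/mol.

D(C=O) ≈ 818 kJ/mol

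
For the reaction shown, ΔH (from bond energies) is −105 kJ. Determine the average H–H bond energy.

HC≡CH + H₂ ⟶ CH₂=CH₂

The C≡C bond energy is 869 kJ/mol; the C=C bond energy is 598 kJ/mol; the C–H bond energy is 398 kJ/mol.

Let D be the H–H bond energy.
Σ(broken) = 1×869 + 2×398 + 1×D = 1665 + D
Σ(formed) = 4×398 + 1×598 = 2190
ΔH = Σ(broken) − Σ(formed) = (1665 + D) − (2190) = −525 + D
Setting this equal to −105 kJ gives D = 420 kJ/mol.

D(H–H) ≈ 420 kJ/mol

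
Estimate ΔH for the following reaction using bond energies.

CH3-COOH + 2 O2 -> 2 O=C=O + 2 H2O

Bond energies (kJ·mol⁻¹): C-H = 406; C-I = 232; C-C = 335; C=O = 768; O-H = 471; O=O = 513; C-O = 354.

ΔH ≈ −784 kJ

Bonds broken (reactants):
  C-C: 1 × 335 = 335
  C-H: 3 × 406 = 1218
  C-O: 1 × 354 = 354
  C=O: 1 × 768 = 768
  O-H: 1 × 471 = 471
  O=O: 2 × 513 = 1026
  Σ(broken) = 4172 kJ
Bonds formed (products):
  C=O: 4 × 768 = 3072
  O-H: 4 × 471 = 1884
  Σ(formed) = 4956 kJ
ΔH = Σ(broken) − Σ(formed) = 4172 − 4956 = −784 kJ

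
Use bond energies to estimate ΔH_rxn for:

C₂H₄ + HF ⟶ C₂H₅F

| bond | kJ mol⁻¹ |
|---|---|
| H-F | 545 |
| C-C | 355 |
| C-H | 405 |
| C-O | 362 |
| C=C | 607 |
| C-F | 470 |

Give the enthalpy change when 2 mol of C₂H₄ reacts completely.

Bonds broken (reactants):
  C-H: 4 × 405 = 1620
  C=C: 1 × 607 = 607
  H-F: 1 × 545 = 545
  Σ(broken) = 2772 kJ
Bonds formed (products):
  C-C: 1 × 355 = 355
  C-F: 1 × 470 = 470
  C-H: 5 × 405 = 2025
  Σ(formed) = 2850 kJ
ΔH = Σ(broken) − Σ(formed) = 2772 − 2850 = −78 kJ
For 2× the reaction as written: 2 × (−78) = −156 kJ

ΔH = −156 kJ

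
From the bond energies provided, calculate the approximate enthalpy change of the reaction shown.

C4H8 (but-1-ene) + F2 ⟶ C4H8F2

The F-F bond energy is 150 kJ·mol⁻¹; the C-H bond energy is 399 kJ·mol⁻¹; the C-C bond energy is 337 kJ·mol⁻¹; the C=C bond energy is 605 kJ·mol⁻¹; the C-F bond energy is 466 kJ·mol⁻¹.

ΔH ≈ −514 kJ

Bonds broken (reactants):
  C-C: 2 × 337 = 674
  C-H: 8 × 399 = 3192
  C=C: 1 × 605 = 605
  F-F: 1 × 150 = 150
  Σ(broken) = 4621 kJ
Bonds formed (products):
  C-C: 3 × 337 = 1011
  C-F: 2 × 466 = 932
  C-H: 8 × 399 = 3192
  Σ(formed) = 5135 kJ
ΔH = Σ(broken) − Σ(formed) = 4621 − 5135 = −514 kJ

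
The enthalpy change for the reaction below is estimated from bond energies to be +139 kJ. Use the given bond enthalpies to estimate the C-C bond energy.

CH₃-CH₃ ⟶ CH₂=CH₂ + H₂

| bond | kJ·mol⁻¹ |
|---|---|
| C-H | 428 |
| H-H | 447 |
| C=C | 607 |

Let D be the C-C bond energy.
Σ(broken) = 1×D + 6×428 = 2568 + D
Σ(formed) = 4×428 + 1×607 + 1×447 = 2766
ΔH = Σ(broken) − Σ(formed) = (2568 + D) − (2766) = −198 + D
Setting this equal to +139 kJ gives D = 337 kJ/mol.

D(C-C) ≈ 337 kJ/mol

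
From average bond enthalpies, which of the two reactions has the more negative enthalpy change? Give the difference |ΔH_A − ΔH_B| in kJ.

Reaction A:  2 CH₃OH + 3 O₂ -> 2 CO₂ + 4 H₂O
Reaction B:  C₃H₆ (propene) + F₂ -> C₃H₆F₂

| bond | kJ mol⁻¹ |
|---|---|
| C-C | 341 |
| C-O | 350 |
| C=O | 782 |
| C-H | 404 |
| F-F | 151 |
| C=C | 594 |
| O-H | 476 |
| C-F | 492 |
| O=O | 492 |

Reaction A, by 804 kJ

Reaction A:
  Bonds broken (reactants):
    C-H: 6 × 404 = 2424
    C-O: 2 × 350 = 700
    O-H: 2 × 476 = 952
    O=O: 3 × 492 = 1476
    Σ(broken) = 5552 kJ
  Bonds formed (products):
    C=O: 4 × 782 = 3128
    O-H: 8 × 476 = 3808
    Σ(formed) = 6936 kJ
  ΔH_A = 5552 − 6936 = −1384 kJ
Reaction B:
  Bonds broken (reactants):
    C-C: 1 × 341 = 341
    C-H: 6 × 404 = 2424
    C=C: 1 × 594 = 594
    F-F: 1 × 151 = 151
    Σ(broken) = 3510 kJ
  Bonds formed (products):
    C-C: 2 × 341 = 682
    C-F: 2 × 492 = 984
    C-H: 6 × 404 = 2424
    Σ(formed) = 4090 kJ
  ΔH_B = 3510 − 4090 = −580 kJ
ΔH_A − ΔH_B = −804 kJ, so reaction A has the more negative ΔH; |ΔH_A − ΔH_B| = 804 kJ.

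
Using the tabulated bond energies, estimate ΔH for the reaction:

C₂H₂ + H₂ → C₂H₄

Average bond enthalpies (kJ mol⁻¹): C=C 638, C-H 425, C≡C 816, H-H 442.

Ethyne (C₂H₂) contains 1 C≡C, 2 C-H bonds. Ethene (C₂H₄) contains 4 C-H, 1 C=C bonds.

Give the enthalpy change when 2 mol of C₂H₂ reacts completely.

Bonds broken (reactants):
  C≡C: 1 × 816 = 816
  C-H: 2 × 425 = 850
  H-H: 1 × 442 = 442
  Σ(broken) = 2108 kJ
Bonds formed (products):
  C-H: 4 × 425 = 1700
  C=C: 1 × 638 = 638
  Σ(formed) = 2338 kJ
ΔH = Σ(broken) − Σ(formed) = 2108 − 2338 = −230 kJ
For 2× the reaction as written: 2 × (−230) = −460 kJ

ΔH = −460 kJ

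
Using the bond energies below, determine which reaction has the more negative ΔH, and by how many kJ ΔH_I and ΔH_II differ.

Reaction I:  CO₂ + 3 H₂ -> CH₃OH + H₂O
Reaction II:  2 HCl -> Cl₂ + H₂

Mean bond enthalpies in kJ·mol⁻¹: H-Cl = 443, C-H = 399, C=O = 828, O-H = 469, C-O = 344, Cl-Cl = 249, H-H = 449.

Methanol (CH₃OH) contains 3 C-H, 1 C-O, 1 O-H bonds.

Reaction I, by 133 kJ

Reaction I:
  Bonds broken (reactants):
    C=O: 2 × 828 = 1656
    H-H: 3 × 449 = 1347
    Σ(broken) = 3003 kJ
  Bonds formed (products):
    C-H: 3 × 399 = 1197
    C-O: 1 × 344 = 344
    O-H: 3 × 469 = 1407
    Σ(formed) = 2948 kJ
  ΔH_I = 3003 − 2948 = +55 kJ
Reaction II:
  Bonds broken (reactants):
    H-Cl: 2 × 443 = 886
    Σ(broken) = 886 kJ
  Bonds formed (products):
    Cl-Cl: 1 × 249 = 249
    H-H: 1 × 449 = 449
    Σ(formed) = 698 kJ
  ΔH_II = 886 − 698 = +188 kJ
ΔH_I − ΔH_II = −133 kJ, so reaction I has the more negative ΔH; |ΔH_I − ΔH_II| = 133 kJ.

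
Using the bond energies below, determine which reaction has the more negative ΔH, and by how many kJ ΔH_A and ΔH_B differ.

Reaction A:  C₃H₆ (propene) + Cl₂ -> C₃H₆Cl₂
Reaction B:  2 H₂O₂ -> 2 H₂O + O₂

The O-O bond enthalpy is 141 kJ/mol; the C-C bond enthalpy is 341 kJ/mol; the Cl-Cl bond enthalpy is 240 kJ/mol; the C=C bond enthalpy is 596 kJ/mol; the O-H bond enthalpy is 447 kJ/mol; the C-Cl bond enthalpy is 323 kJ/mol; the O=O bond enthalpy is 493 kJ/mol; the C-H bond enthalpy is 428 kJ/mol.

Reaction B, by 60 kJ

Reaction A:
  Bonds broken (reactants):
    C-C: 1 × 341 = 341
    C-H: 6 × 428 = 2568
    C=C: 1 × 596 = 596
    Cl-Cl: 1 × 240 = 240
    Σ(broken) = 3745 kJ
  Bonds formed (products):
    C-C: 2 × 341 = 682
    C-Cl: 2 × 323 = 646
    C-H: 6 × 428 = 2568
    Σ(formed) = 3896 kJ
  ΔH_A = 3745 − 3896 = −151 kJ
Reaction B:
  Bonds broken (reactants):
    O-H: 4 × 447 = 1788
    O-O: 2 × 141 = 282
    Σ(broken) = 2070 kJ
  Bonds formed (products):
    O-H: 4 × 447 = 1788
    O=O: 1 × 493 = 493
    Σ(formed) = 2281 kJ
  ΔH_B = 2070 − 2281 = −211 kJ
ΔH_A − ΔH_B = +60 kJ, so reaction B has the more negative ΔH; |ΔH_A − ΔH_B| = 60 kJ.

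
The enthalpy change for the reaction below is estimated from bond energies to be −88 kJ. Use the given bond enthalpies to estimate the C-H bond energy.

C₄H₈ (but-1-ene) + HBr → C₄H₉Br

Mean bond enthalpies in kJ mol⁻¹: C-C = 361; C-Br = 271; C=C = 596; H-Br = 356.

Let D be the C-H bond energy.
Σ(broken) = 2×361 + 8×D + 1×596 + 1×356 = 1674 + 8D
Σ(formed) = 1×271 + 3×361 + 9×D = 1354 + 9D
ΔH = Σ(broken) − Σ(formed) = (1674 + 8D) − (1354 + 9D) = +320 − D
Setting this equal to −88 kJ gives D = 408 kJ/mol.

D(C-H) ≈ 408 kJ/mol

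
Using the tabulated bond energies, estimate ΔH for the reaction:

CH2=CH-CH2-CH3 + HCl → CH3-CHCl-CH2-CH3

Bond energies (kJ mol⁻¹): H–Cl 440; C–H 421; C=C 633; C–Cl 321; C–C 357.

ΔH ≈ −26 kJ

Bonds broken (reactants):
  C–C: 2 × 357 = 714
  C–H: 8 × 421 = 3368
  C=C: 1 × 633 = 633
  H–Cl: 1 × 440 = 440
  Σ(broken) = 5155 kJ
Bonds formed (products):
  C–C: 3 × 357 = 1071
  C–Cl: 1 × 321 = 321
  C–H: 9 × 421 = 3789
  Σ(formed) = 5181 kJ
ΔH = Σ(broken) − Σ(formed) = 5155 − 5181 = −26 kJ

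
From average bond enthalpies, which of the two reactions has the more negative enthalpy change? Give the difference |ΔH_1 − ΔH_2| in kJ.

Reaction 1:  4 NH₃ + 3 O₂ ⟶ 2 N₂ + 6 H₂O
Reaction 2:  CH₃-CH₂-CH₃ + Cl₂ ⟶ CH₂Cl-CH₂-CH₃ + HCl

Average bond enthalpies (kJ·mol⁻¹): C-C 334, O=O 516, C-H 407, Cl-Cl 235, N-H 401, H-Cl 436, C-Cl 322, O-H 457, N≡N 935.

Reaction 1, by 878 kJ

Reaction 1:
  Bonds broken (reactants):
    N-H: 12 × 401 = 4812
    O=O: 3 × 516 = 1548
    Σ(broken) = 6360 kJ
  Bonds formed (products):
    N≡N: 2 × 935 = 1870
    O-H: 12 × 457 = 5484
    Σ(formed) = 7354 kJ
  ΔH_1 = 6360 − 7354 = −994 kJ
Reaction 2:
  Bonds broken (reactants):
    C-C: 2 × 334 = 668
    C-H: 8 × 407 = 3256
    Cl-Cl: 1 × 235 = 235
    Σ(broken) = 4159 kJ
  Bonds formed (products):
    C-C: 2 × 334 = 668
    C-Cl: 1 × 322 = 322
    C-H: 7 × 407 = 2849
    H-Cl: 1 × 436 = 436
    Σ(formed) = 4275 kJ
  ΔH_2 = 4159 − 4275 = −116 kJ
ΔH_1 − ΔH_2 = −878 kJ, so reaction 1 has the more negative ΔH; |ΔH_1 − ΔH_2| = 878 kJ.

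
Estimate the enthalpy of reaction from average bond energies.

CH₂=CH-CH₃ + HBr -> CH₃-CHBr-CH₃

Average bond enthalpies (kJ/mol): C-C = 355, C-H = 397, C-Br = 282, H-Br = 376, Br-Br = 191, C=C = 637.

Bonds broken (reactants):
  C-C: 1 × 355 = 355
  C-H: 6 × 397 = 2382
  C=C: 1 × 637 = 637
  H-Br: 1 × 376 = 376
  Σ(broken) = 3750 kJ
Bonds formed (products):
  C-Br: 1 × 282 = 282
  C-C: 2 × 355 = 710
  C-H: 7 × 397 = 2779
  Σ(formed) = 3771 kJ
ΔH = Σ(broken) − Σ(formed) = 3750 − 3771 = −21 kJ

ΔH ≈ −21 kJ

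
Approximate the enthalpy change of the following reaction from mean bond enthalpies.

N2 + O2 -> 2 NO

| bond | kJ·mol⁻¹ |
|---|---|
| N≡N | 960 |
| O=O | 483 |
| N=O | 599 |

ΔH ≈ +245 kJ

Bonds broken (reactants):
  N≡N: 1 × 960 = 960
  O=O: 1 × 483 = 483
  Σ(broken) = 1443 kJ
Bonds formed (products):
  N=O: 2 × 599 = 1198
  Σ(formed) = 1198 kJ
ΔH = Σ(broken) − Σ(formed) = 1443 − 1198 = +245 kJ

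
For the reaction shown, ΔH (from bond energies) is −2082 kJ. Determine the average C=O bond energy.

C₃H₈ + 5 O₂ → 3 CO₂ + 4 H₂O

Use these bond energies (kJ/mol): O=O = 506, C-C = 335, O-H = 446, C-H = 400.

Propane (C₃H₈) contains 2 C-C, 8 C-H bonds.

D(C=O) ≈ 819 kJ/mol

Let D be the C=O bond energy.
Σ(broken) = 2×335 + 8×400 + 5×506 = 6400
Σ(formed) = 6×D + 8×446 = 3568 + 6D
ΔH = Σ(broken) − Σ(formed) = (6400) − (3568 + 6D) = +2832 − 6D
Setting this equal to −2082 kJ gives 6D = 4914, so D = 819 kJ/mol.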